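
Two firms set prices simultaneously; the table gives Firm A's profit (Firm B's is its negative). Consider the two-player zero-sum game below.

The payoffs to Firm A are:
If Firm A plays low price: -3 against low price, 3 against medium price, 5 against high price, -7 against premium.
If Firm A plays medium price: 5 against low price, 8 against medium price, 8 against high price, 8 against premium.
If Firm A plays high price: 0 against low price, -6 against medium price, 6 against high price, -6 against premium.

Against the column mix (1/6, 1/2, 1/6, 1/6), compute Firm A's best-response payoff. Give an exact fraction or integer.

low price: (-3)·(1/6) + (3)·(1/2) + (5)·(1/6) + (-7)·(1/6) = 2/3.
medium price: (5)·(1/6) + (8)·(1/2) + (8)·(1/6) + (8)·(1/6) = 15/2.
high price: (0)·(1/6) + (-6)·(1/2) + (6)·(1/6) + (-6)·(1/6) = -3.
The best pure response is medium price with expected payoff 15/2.

15/2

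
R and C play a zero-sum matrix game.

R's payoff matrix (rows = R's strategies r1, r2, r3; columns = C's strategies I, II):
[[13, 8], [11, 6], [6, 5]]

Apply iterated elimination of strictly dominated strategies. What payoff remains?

8

Column I is strictly dominated by II for C (8<13, 6<11, 5<6); eliminate I.
Row r2 is strictly dominated by row r1 (8>6); eliminate r2.
Row r3 is strictly dominated by row r1 (8>5); eliminate r3.
Only (r1, II) remains, with payoff 8.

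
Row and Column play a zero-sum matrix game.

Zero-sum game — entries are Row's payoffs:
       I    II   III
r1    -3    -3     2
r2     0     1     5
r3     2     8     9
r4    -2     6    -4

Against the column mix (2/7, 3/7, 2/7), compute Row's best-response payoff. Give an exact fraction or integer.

46/7

r1: (-3)·(2/7) + (-3)·(3/7) + (2)·(2/7) = -11/7.
r2: (0)·(2/7) + (1)·(3/7) + (5)·(2/7) = 13/7.
r3: (2)·(2/7) + (8)·(3/7) + (9)·(2/7) = 46/7.
r4: (-2)·(2/7) + (6)·(3/7) + (-4)·(2/7) = 6/7.
The best pure response is r3 with expected payoff 46/7.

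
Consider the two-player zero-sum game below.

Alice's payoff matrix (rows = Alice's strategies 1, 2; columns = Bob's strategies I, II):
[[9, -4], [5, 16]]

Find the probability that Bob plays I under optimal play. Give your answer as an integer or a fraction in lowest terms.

Row minima are -4 and 5, so Alice's maximin is 5; column maxima are 9 and 16, so Bob's minimax is 9. These differ, so the equilibrium is in mixed strategies.
Let Bob play I with probability q. Alice is indifferent when 9q − 4(1−q) = 5q + 16(1−q), giving q = 5/6.

5/6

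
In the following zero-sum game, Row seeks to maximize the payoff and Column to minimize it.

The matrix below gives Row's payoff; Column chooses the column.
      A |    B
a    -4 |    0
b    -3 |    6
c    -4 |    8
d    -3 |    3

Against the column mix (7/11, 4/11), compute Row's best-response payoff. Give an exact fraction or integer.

a: (-4)·(7/11) + (0)·(4/11) = -28/11.
b: (-3)·(7/11) + (6)·(4/11) = 3/11.
c: (-4)·(7/11) + (8)·(4/11) = 4/11.
d: (-3)·(7/11) + (3)·(4/11) = -9/11.
The best pure response is c with expected payoff 4/11.

4/11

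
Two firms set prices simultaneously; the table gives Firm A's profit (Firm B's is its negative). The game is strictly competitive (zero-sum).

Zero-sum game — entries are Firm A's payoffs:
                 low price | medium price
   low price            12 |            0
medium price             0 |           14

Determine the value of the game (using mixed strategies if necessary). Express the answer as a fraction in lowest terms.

84/13

Row minima are 0 and 0, so Firm A's maximin is 0; column maxima are 12 and 14, so Firm B's minimax is 12. These differ, so the equilibrium is in mixed strategies.
Let Firm A play low price with probability p. Firm B is indifferent when 12p = 14(1−p), giving p = 7/13.
Let Firm B play low price with probability q. Firm A is indifferent when 12q = 14(1−q), giving q = 7/13.
The value is 12·(7/13) + (0)·(6/13) = 84/13.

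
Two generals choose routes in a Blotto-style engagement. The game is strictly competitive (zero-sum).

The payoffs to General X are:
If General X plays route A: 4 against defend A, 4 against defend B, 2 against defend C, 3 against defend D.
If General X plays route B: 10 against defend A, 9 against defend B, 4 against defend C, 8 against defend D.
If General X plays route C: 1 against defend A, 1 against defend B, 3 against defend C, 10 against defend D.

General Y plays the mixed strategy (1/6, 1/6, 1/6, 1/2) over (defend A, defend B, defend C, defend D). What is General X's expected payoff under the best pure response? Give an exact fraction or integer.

route A: (4)·(1/6) + (4)·(1/6) + (2)·(1/6) + (3)·(1/2) = 19/6.
route B: (10)·(1/6) + (9)·(1/6) + (4)·(1/6) + (8)·(1/2) = 47/6.
route C: (1)·(1/6) + (1)·(1/6) + (3)·(1/6) + (10)·(1/2) = 35/6.
The best pure response is route B with expected payoff 47/6.

47/6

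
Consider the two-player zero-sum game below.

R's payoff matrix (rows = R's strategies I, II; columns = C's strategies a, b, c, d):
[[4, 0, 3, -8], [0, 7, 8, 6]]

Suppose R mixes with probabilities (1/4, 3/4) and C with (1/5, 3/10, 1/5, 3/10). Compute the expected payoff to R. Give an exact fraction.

Against (1/5, 3/10, 1/5, 3/10), each row's expected payoff is I: -1; II: 11/2.
Taking the (1/4, 3/4)-weighted average: (1/4)·(-1) + (3/4)·(11/2) = 31/8.

31/8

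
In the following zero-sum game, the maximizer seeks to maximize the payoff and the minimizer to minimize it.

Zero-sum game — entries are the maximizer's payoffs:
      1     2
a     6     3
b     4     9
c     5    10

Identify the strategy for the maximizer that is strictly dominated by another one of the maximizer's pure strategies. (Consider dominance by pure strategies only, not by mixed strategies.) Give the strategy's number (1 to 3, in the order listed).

Compare b with c: 5 > 4, 10 > 9.
So c strictly dominates b for the maximizer; b is strictly dominated.

2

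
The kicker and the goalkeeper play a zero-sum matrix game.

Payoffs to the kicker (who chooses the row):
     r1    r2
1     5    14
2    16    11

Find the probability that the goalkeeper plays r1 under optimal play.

Row minima are 5 and 11, so the kicker's maximin is 11; column maxima are 16 and 14, so the goalkeeper's minimax is 14. These differ, so the equilibrium is in mixed strategies.
Let the goalkeeper play r1 with probability q. The kicker is indifferent when 5q + 14(1−q) = 16q + 11(1−q), giving q = 3/14.

3/14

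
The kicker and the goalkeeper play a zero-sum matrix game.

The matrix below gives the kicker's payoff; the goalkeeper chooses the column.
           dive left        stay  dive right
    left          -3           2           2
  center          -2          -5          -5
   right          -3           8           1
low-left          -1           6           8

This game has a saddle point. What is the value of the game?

-1

Row minima: -3, -5, -3, -1 → the kicker's maximin is -1.
Column maxima: -1, 8, 8 → the goalkeeper's minimax is -1.
They coincide at (low-left, dive left), so the value is -1.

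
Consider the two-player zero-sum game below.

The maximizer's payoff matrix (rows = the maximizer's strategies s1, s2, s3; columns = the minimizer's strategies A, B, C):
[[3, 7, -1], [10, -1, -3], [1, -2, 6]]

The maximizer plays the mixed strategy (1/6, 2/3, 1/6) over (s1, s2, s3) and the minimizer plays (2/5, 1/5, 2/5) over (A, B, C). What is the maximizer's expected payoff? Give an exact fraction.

Against (2/5, 1/5, 2/5), each row's expected payoff is s1: 11/5; s2: 13/5; s3: 12/5.
Taking the (1/6, 2/3, 1/6)-weighted average: (1/6)·(11/5) + (2/3)·(13/5) + (1/6)·(12/5) = 5/2.

5/2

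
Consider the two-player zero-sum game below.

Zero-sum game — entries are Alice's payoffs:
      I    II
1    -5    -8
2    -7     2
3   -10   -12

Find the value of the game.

-11/2

Row 3 is strictly dominated by row 1, so Alice never plays it.
The remaining 2×2 game on (1, 2) × (I, II) has no saddle point. Let Alice play 1 with probability p; indifference gives −5p − 7(1−p) = −8p + 2(1−p), so p = 3/4.
Similarly Bob's optimal q on I is 5/6, and the value is -5·(5/6) + (-8)·(1/6) = -11/2.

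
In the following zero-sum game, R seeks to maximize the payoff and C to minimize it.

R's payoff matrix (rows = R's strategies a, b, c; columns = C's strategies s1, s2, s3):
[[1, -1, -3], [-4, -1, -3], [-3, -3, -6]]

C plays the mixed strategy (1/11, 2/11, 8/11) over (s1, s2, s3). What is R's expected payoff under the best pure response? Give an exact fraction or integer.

a: (1)·(1/11) + (-1)·(2/11) + (-3)·(8/11) = -25/11.
b: (-4)·(1/11) + (-1)·(2/11) + (-3)·(8/11) = -30/11.
c: (-3)·(1/11) + (-3)·(2/11) + (-6)·(8/11) = -57/11.
The best pure response is a with expected payoff -25/11.

-25/11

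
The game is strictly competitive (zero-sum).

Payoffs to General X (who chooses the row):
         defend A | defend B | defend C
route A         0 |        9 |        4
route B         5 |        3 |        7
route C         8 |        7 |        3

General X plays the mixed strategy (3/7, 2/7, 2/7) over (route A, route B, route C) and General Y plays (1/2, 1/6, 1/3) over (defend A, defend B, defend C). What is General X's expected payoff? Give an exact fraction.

9/2

Against (1/2, 1/6, 1/3), each row's expected payoff is route A: 17/6; route B: 16/3; route C: 37/6.
Taking the (3/7, 2/7, 2/7)-weighted average: (3/7)·(17/6) + (2/7)·(16/3) + (2/7)·(37/6) = 9/2.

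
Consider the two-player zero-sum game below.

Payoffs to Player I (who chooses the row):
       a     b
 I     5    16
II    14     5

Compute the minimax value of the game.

Row minima are 5 and 5, so Player I's maximin is 5; column maxima are 14 and 16, so Player II's minimax is 14. These differ, so the equilibrium is in mixed strategies.
Let Player I play I with probability p. Player II is indifferent when 5p + 14(1−p) = 16p + 5(1−p), giving p = 9/20.
Let Player II play a with probability q. Player I is indifferent when 5q + 16(1−q) = 14q + 5(1−q), giving q = 11/20.
The value is 5·(11/20) + (16)·(9/20) = 199/20.

199/20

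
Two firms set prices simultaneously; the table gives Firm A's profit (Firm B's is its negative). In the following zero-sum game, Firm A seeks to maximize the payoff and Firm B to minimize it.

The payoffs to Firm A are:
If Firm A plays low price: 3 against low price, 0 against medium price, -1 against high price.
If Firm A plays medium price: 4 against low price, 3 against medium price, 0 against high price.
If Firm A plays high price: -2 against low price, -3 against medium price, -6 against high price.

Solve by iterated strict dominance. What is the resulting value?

Row high price is strictly dominated by row low price (3>-2, 0>-3, -1>-6); eliminate high price.
Row low price is strictly dominated by row medium price (4>3, 3>0, 0>-1); eliminate low price.
Column low price is strictly dominated by medium price for Firm B (3<4); eliminate low price.
Column medium price is strictly dominated by high price for Firm B (0<3); eliminate medium price.
Only (medium price, high price) remains, with payoff 0.

0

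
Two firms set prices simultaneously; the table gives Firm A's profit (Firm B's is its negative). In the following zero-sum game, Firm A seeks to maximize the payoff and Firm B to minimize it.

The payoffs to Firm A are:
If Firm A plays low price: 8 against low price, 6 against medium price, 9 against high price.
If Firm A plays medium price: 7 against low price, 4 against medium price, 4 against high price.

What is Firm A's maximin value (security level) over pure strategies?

The worst-case payoff for each row is low price: 6, medium price: 4.
The best of these is 6.

6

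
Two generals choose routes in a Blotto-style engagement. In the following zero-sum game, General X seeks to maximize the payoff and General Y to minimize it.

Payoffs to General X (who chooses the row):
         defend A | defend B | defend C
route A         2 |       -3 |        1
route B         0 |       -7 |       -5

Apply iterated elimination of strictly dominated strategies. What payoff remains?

Row route B is strictly dominated by row route A (2>0, -3>-7, 1>-5); eliminate route B.
Column defend C is strictly dominated by defend B for General Y (-3<1); eliminate defend C.
Column defend A is strictly dominated by defend B for General Y (-3<2); eliminate defend A.
Only (route A, defend B) remains, with payoff -3.

-3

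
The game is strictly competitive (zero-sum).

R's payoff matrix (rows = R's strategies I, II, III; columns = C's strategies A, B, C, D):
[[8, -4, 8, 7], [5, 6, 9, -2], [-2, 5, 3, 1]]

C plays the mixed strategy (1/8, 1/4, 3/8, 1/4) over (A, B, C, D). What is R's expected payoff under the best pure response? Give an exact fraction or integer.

I: (8)·(1/8) + (-4)·(1/4) + (8)·(3/8) + (7)·(1/4) = 19/4.
II: (5)·(1/8) + (6)·(1/4) + (9)·(3/8) + (-2)·(1/4) = 5.
III: (-2)·(1/8) + (5)·(1/4) + (3)·(3/8) + (1)·(1/4) = 19/8.
The best pure response is II with expected payoff 5.

5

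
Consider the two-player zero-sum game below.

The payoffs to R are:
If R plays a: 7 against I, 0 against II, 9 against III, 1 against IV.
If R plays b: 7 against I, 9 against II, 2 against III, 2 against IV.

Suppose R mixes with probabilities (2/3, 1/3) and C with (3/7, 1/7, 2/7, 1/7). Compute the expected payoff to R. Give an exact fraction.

116/21

Against (3/7, 1/7, 2/7, 1/7), each row's expected payoff is a: 40/7; b: 36/7.
Taking the (2/3, 1/3)-weighted average: (2/3)·(40/7) + (1/3)·(36/7) = 116/21.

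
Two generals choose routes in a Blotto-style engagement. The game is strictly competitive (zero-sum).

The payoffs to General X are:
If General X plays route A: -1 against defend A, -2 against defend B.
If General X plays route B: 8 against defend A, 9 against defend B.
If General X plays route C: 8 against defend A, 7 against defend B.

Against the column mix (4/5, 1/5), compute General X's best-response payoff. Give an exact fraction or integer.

route A: (-1)·(4/5) + (-2)·(1/5) = -6/5.
route B: (8)·(4/5) + (9)·(1/5) = 41/5.
route C: (8)·(4/5) + (7)·(1/5) = 39/5.
The best pure response is route B with expected payoff 41/5.

41/5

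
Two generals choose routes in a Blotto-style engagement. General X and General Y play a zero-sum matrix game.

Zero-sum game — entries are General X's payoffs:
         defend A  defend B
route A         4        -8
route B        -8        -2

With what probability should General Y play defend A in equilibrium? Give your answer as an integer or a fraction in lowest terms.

1/3

Row minima are -8 and -8, so General X's maximin is -8; column maxima are 4 and -2, so General Y's minimax is -2. These differ, so the equilibrium is in mixed strategies.
Let General Y play defend A with probability q. General X is indifferent when 4q − 8(1−q) = −8q − 2(1−q), giving q = 1/3.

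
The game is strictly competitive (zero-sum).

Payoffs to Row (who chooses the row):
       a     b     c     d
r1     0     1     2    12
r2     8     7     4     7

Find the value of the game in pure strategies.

4

Row minima: 0, 4 → Row's maximin is 4.
Column maxima: 8, 7, 4, 12 → Column's minimax is 4.
They coincide at (r2, c), so the value is 4.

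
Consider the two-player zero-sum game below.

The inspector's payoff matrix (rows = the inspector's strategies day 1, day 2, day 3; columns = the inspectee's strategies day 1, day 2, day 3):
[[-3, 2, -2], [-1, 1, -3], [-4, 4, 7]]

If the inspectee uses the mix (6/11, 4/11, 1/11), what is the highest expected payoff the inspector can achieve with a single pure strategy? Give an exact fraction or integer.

day 1: (-3)·(6/11) + (2)·(4/11) + (-2)·(1/11) = -12/11.
day 2: (-1)·(6/11) + (1)·(4/11) + (-3)·(1/11) = -5/11.
day 3: (-4)·(6/11) + (4)·(4/11) + (7)·(1/11) = -1/11.
The best pure response is day 3 with expected payoff -1/11.

-1/11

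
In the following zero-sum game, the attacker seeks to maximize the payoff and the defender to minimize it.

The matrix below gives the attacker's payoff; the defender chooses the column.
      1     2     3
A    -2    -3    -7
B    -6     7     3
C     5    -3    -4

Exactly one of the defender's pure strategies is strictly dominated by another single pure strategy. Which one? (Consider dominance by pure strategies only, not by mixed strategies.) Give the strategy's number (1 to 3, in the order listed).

2

The defender prefers columns that give the attacker less. Compare 2 with 3: -7 < -3, 3 < 7, -4 < -3.
So 3 strictly dominates 2 for the defender; 2 is strictly dominated.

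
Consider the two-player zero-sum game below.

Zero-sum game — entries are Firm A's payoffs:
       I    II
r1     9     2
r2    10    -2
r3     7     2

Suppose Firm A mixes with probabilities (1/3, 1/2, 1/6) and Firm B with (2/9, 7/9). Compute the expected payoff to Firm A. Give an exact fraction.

Against (2/9, 7/9), each row's expected payoff is r1: 32/9; r2: 2/3; r3: 28/9.
Taking the (1/3, 1/2, 1/6)-weighted average: (1/3)·(32/9) + (1/2)·(2/3) + (1/6)·(28/9) = 55/27.

55/27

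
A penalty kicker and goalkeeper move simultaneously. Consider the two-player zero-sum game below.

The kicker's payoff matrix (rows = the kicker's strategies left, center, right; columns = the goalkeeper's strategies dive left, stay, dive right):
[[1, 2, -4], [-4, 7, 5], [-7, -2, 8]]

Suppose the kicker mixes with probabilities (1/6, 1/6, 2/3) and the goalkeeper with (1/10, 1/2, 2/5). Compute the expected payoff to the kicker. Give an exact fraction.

Against (1/10, 1/2, 2/5), each row's expected payoff is left: -1/2; center: 51/10; right: 3/2.
Taking the (1/6, 1/6, 2/3)-weighted average: (1/6)·(-1/2) + (1/6)·(51/10) + (2/3)·(3/2) = 53/30.

53/30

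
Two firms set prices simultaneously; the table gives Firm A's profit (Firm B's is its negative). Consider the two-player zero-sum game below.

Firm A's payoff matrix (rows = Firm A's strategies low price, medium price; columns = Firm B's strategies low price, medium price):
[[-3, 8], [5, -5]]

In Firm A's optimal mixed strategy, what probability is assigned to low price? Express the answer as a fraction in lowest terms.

10/21

Row minima are -3 and -5, so Firm A's maximin is -3; column maxima are 5 and 8, so Firm B's minimax is 5. These differ, so the equilibrium is in mixed strategies.
Let Firm A play low price with probability p. Firm B is indifferent when −3p + 5(1−p) = 8p − 5(1−p), giving p = 10/21.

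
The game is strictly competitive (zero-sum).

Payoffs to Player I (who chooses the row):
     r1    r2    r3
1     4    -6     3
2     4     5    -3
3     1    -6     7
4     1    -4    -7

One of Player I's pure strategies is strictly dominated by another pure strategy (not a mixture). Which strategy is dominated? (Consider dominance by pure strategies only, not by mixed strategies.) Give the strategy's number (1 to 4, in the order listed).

Compare 4 with 2: 4 > 1, 5 > -4, -3 > -7.
So 2 strictly dominates 4 for Player I; 4 is strictly dominated.

4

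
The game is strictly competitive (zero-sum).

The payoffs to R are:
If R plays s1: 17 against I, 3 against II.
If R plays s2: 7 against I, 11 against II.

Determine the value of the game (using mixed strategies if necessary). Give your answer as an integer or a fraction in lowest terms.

Row minima are 3 and 7, so R's maximin is 7; column maxima are 17 and 11, so C's minimax is 11. These differ, so the equilibrium is in mixed strategies.
Let R play s1 with probability p. C is indifferent when 17p + 7(1−p) = 3p + 11(1−p), giving p = 2/9.
Let C play I with probability q. R is indifferent when 17q + 3(1−q) = 7q + 11(1−q), giving q = 4/9.
The value is 17·(4/9) + (3)·(5/9) = 83/9.

83/9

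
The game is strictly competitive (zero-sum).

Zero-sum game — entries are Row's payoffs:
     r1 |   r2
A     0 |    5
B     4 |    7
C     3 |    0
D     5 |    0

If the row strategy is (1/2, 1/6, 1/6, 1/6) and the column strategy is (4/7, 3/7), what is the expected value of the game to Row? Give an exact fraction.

19/7

Against (4/7, 3/7), each row's expected payoff is A: 15/7; B: 37/7; C: 12/7; D: 20/7.
Taking the (1/2, 1/6, 1/6, 1/6)-weighted average: (1/2)·(15/7) + (1/6)·(37/7) + (1/6)·(12/7) + (1/6)·(20/7) = 19/7.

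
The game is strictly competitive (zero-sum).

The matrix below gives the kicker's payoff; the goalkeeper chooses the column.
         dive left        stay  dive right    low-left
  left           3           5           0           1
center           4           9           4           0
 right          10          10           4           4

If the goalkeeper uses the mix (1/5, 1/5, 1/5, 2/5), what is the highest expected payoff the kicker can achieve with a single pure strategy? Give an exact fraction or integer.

32/5

left: (3)·(1/5) + (5)·(1/5) + (0)·(1/5) + (1)·(2/5) = 2.
center: (4)·(1/5) + (9)·(1/5) + (4)·(1/5) + (0)·(2/5) = 17/5.
right: (10)·(1/5) + (10)·(1/5) + (4)·(1/5) + (4)·(2/5) = 32/5.
The best pure response is right with expected payoff 32/5.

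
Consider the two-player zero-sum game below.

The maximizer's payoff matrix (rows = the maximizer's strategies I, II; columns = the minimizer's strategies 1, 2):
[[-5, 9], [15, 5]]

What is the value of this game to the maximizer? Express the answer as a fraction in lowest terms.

Row minima are -5 and 5, so the maximizer's maximin is 5; column maxima are 15 and 9, so the minimizer's minimax is 9. These differ, so the equilibrium is in mixed strategies.
Let the maximizer play I with probability p. The minimizer is indifferent when −5p + 15(1−p) = 9p + 5(1−p), giving p = 5/12.
Let the minimizer play 1 with probability q. The maximizer is indifferent when −5q + 9(1−q) = 15q + 5(1−q), giving q = 1/6.
The value is -5·(1/6) + (9)·(5/6) = 20/3.

20/3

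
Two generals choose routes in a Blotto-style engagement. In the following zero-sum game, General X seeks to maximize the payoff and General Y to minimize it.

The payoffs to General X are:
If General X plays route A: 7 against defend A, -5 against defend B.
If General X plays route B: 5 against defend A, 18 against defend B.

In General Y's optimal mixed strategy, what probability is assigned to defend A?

23/25

Row minima are -5 and 5, so General X's maximin is 5; column maxima are 7 and 18, so General Y's minimax is 7. These differ, so the equilibrium is in mixed strategies.
Let General Y play defend A with probability q. General X is indifferent when 7q − 5(1−q) = 5q + 18(1−q), giving q = 23/25.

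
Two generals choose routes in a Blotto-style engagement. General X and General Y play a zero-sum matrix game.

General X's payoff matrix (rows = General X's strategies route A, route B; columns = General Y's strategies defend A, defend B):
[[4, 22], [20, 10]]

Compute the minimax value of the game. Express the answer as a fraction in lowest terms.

Row minima are 4 and 10, so General X's maximin is 10; column maxima are 20 and 22, so General Y's minimax is 20. These differ, so the equilibrium is in mixed strategies.
Let General X play route A with probability p. General Y is indifferent when 4p + 20(1−p) = 22p + 10(1−p), giving p = 5/14.
Let General Y play defend A with probability q. General X is indifferent when 4q + 22(1−q) = 20q + 10(1−q), giving q = 3/7.
The value is 4·(3/7) + (22)·(4/7) = 100/7.

100/7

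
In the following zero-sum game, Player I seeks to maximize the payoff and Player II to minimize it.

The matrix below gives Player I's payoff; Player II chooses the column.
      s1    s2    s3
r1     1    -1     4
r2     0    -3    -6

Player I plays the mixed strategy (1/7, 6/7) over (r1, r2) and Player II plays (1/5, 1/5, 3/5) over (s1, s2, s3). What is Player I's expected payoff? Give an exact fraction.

Against (1/5, 1/5, 3/5), each row's expected payoff is r1: 12/5; r2: -21/5.
Taking the (1/7, 6/7)-weighted average: (1/7)·(12/5) + (6/7)·(-21/5) = -114/35.

-114/35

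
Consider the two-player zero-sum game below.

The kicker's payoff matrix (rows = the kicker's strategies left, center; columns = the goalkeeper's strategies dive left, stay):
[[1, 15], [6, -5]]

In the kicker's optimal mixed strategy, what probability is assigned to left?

11/25

Row minima are 1 and -5, so the kicker's maximin is 1; column maxima are 6 and 15, so the goalkeeper's minimax is 6. These differ, so the equilibrium is in mixed strategies.
Let the kicker play left with probability p. The goalkeeper is indifferent when p + 6(1−p) = 15p − 5(1−p), giving p = 11/25.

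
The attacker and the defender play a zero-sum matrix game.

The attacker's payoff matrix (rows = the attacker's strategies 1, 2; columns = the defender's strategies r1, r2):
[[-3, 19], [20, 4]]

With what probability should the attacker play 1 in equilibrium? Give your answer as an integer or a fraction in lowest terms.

Row minima are -3 and 4, so the attacker's maximin is 4; column maxima are 20 and 19, so the defender's minimax is 19. These differ, so the equilibrium is in mixed strategies.
Let the attacker play 1 with probability p. The defender is indifferent when −3p + 20(1−p) = 19p + 4(1−p), giving p = 8/19.

8/19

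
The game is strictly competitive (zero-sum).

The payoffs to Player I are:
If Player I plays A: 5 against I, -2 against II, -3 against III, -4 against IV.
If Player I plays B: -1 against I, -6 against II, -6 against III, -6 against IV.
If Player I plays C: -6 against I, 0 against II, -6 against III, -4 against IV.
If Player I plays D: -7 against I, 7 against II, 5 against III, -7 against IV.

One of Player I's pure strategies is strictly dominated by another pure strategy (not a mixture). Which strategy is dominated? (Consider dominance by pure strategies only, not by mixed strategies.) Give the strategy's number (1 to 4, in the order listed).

Compare B with A: 5 > -1, -2 > -6, -3 > -6, -4 > -6.
So A strictly dominates B for Player I; B is strictly dominated.

2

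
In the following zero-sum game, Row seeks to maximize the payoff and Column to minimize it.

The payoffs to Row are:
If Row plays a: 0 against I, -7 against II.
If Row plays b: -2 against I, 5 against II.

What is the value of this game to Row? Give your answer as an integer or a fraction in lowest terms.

-1

Row minima are -7 and -2, so Row's maximin is -2; column maxima are 0 and 5, so Column's minimax is 0. These differ, so the equilibrium is in mixed strategies.
Let Row play a with probability p. Column is indifferent when −2(1−p) = −7p + 5(1−p), giving p = 1/2.
Let Column play I with probability q. Row is indifferent when −7(1−q) = −2q + 5(1−q), giving q = 6/7.
The value is 0·(6/7) + (-7)·(1/7) = -1.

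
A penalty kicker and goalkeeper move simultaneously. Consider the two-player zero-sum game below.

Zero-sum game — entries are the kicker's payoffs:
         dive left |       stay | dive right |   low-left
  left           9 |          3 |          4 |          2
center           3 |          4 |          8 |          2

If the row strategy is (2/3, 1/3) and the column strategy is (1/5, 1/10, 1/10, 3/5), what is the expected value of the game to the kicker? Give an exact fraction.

Against (1/5, 1/10, 1/10, 3/5), each row's expected payoff is left: 37/10; center: 3.
Taking the (2/3, 1/3)-weighted average: (2/3)·(37/10) + (1/3)·(3) = 52/15.

52/15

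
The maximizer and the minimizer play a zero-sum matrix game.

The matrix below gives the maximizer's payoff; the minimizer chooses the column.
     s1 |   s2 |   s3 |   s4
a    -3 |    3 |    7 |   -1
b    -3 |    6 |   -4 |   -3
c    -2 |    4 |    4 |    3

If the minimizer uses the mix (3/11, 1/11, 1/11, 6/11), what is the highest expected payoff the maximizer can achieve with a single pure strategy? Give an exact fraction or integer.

20/11

a: (-3)·(3/11) + (3)·(1/11) + (7)·(1/11) + (-1)·(6/11) = -5/11.
b: (-3)·(3/11) + (6)·(1/11) + (-4)·(1/11) + (-3)·(6/11) = -25/11.
c: (-2)·(3/11) + (4)·(1/11) + (4)·(1/11) + (3)·(6/11) = 20/11.
The best pure response is c with expected payoff 20/11.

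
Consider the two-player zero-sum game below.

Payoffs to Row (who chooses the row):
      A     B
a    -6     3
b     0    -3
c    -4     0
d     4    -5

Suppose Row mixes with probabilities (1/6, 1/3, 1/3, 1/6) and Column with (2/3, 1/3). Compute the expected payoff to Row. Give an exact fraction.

-14/9

Against (2/3, 1/3), each row's expected payoff is a: -3; b: -1; c: -8/3; d: 1.
Taking the (1/6, 1/3, 1/3, 1/6)-weighted average: (1/6)·(-3) + (1/3)·(-1) + (1/3)·(-8/3) + (1/6)·(1) = -14/9.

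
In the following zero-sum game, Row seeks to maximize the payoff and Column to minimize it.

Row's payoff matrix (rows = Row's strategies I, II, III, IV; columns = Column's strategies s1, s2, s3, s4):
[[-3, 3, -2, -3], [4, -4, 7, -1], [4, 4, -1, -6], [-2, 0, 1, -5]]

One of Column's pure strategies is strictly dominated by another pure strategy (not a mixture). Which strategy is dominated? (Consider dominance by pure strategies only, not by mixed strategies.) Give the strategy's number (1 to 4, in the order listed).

Column prefers columns that give Row less. Compare s3 with s4: -3 < -2, -1 < 7, -6 < -1, -5 < 1.
So s4 strictly dominates s3 for Column; s3 is strictly dominated.

3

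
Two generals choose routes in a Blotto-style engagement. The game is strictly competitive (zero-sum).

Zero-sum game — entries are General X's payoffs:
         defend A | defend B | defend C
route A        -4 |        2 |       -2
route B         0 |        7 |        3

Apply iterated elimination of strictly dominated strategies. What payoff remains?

0

Row route A is strictly dominated by row route B (0>-4, 7>2, 3>-2); eliminate route A.
Column defend C is strictly dominated by defend A for General Y (0<3); eliminate defend C.
Column defend B is strictly dominated by defend A for General Y (0<7); eliminate defend B.
Only (route B, defend A) remains, with payoff 0.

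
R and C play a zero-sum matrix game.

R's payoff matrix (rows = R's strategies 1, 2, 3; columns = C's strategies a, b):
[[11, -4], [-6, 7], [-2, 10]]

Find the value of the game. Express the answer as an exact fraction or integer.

Row 2 is strictly dominated by row 3, so R never plays it.
The remaining 2×2 game on (1, 3) × (a, b) has no saddle point. Let R play 1 with probability p; indifference gives 11p − 2(1−p) = −4p + 10(1−p), so p = 4/9.
Similarly C's optimal q on a is 14/27, and the value is 11·(14/27) + (-4)·(13/27) = 34/9.

34/9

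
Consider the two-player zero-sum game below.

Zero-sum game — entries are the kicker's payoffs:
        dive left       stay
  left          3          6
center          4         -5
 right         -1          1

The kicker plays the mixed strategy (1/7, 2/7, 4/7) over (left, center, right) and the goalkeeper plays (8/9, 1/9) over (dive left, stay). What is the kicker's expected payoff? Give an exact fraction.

8/9

Against (8/9, 1/9), each row's expected payoff is left: 10/3; center: 3; right: -7/9.
Taking the (1/7, 2/7, 4/7)-weighted average: (1/7)·(10/3) + (2/7)·(3) + (4/7)·(-7/9) = 8/9.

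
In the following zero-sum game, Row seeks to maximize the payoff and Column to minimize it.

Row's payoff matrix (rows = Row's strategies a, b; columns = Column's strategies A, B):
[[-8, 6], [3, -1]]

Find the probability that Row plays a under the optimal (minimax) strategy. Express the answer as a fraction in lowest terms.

2/9

Row minima are -8 and -1, so Row's maximin is -1; column maxima are 3 and 6, so Column's minimax is 3. These differ, so the equilibrium is in mixed strategies.
Let Row play a with probability p. Column is indifferent when −8p + 3(1−p) = 6p − (1−p), giving p = 2/9.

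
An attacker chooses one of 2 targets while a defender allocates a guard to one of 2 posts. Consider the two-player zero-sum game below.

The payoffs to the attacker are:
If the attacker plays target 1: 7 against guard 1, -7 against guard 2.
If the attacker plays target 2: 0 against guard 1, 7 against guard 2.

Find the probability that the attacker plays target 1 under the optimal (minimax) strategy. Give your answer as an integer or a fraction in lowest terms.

1/3

Row minima are -7 and 0, so the attacker's maximin is 0; column maxima are 7 and 7, so the defender's minimax is 7. These differ, so the equilibrium is in mixed strategies.
Let the attacker play target 1 with probability p. The defender is indifferent when 7p = −7p + 7(1−p), giving p = 1/3.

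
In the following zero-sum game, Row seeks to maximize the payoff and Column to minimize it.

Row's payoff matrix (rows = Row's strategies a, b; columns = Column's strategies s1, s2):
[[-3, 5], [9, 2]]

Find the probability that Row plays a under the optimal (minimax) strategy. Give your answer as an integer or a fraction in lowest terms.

7/15

Row minima are -3 and 2, so Row's maximin is 2; column maxima are 9 and 5, so Column's minimax is 5. These differ, so the equilibrium is in mixed strategies.
Let Row play a with probability p. Column is indifferent when −3p + 9(1−p) = 5p + 2(1−p), giving p = 7/15.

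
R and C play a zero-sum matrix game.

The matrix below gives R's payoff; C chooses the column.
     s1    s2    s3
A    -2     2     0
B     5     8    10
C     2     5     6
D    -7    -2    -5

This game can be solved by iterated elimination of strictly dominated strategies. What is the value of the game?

5

Column s2 is strictly dominated by s1 for C (-2<2, 5<8, 2<5, -7<-2); eliminate s2.
Column s3 is strictly dominated by s1 for C (-2<0, 5<10, 2<6, -7<-5); eliminate s3.
Row D is strictly dominated by row A (-2>-7); eliminate D.
Row A is strictly dominated by row B (5>-2); eliminate A.
Row C is strictly dominated by row B (5>2); eliminate C.
Only (B, s1) remains, with payoff 5.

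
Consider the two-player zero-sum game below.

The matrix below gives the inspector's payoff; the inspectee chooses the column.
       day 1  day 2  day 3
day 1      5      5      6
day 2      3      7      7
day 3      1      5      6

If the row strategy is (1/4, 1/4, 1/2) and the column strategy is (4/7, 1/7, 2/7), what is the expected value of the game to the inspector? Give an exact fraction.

4

Against (4/7, 1/7, 2/7), each row's expected payoff is day 1: 37/7; day 2: 33/7; day 3: 3.
Taking the (1/4, 1/4, 1/2)-weighted average: (1/4)·(37/7) + (1/4)·(33/7) + (1/2)·(3) = 4.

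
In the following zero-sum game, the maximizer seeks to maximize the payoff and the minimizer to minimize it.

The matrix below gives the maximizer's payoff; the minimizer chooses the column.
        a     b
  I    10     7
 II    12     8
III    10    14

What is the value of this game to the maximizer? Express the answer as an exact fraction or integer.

Row I is strictly dominated by row II, so the maximizer never plays it.
The remaining 2×2 game on (II, III) × (a, b) has no saddle point. Let the maximizer play II with probability p; indifference gives 12p + 10(1−p) = 8p + 14(1−p), so p = 1/2.
Similarly the minimizer's optimal q on a is 3/4, and the value is 12·(3/4) + (8)·(1/4) = 11.

11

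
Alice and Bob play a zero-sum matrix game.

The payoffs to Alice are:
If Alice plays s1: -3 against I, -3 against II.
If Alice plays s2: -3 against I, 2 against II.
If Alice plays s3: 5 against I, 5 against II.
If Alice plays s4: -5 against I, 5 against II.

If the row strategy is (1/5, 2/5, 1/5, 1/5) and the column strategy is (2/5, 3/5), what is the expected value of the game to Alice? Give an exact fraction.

3/5

Against (2/5, 3/5), each row's expected payoff is s1: -3; s2: 0; s3: 5; s4: 1.
Taking the (1/5, 2/5, 1/5, 1/5)-weighted average: (1/5)·(-3) + (2/5)·(0) + (1/5)·(5) + (1/5)·(1) = 3/5.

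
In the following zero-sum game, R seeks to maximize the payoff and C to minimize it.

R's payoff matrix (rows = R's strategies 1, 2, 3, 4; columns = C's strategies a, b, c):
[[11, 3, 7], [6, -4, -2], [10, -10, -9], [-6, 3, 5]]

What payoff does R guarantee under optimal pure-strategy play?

3

Row minima: 3, -4, -10, -6 → R's maximin is 3.
Column maxima: 11, 3, 7 → C's minimax is 3.
They coincide at (1, b), so the value is 3.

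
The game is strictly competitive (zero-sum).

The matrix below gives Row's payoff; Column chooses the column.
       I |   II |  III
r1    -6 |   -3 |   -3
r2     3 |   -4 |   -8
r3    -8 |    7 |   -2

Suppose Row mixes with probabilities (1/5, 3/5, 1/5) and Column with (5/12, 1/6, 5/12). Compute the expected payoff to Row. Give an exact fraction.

-31/10

Against (5/12, 1/6, 5/12), each row's expected payoff is r1: -17/4; r2: -11/4; r3: -3.
Taking the (1/5, 3/5, 1/5)-weighted average: (1/5)·(-17/4) + (3/5)·(-11/4) + (1/5)·(-3) = -31/10.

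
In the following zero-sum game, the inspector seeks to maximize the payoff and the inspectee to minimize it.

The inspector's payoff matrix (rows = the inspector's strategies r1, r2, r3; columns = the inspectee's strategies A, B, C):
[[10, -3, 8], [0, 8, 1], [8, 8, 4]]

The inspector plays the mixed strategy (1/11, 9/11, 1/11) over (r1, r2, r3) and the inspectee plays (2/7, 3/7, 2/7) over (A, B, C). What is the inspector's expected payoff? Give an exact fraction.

309/77

Against (2/7, 3/7, 2/7), each row's expected payoff is r1: 27/7; r2: 26/7; r3: 48/7.
Taking the (1/11, 9/11, 1/11)-weighted average: (1/11)·(27/7) + (9/11)·(26/7) + (1/11)·(48/7) = 309/77.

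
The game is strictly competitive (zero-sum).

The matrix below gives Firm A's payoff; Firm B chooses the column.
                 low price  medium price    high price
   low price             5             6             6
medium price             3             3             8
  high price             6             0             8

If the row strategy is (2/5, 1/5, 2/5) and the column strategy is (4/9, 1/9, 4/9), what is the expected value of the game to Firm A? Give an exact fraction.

Against (4/9, 1/9, 4/9), each row's expected payoff is low price: 50/9; medium price: 47/9; high price: 56/9.
Taking the (2/5, 1/5, 2/5)-weighted average: (2/5)·(50/9) + (1/5)·(47/9) + (2/5)·(56/9) = 259/45.

259/45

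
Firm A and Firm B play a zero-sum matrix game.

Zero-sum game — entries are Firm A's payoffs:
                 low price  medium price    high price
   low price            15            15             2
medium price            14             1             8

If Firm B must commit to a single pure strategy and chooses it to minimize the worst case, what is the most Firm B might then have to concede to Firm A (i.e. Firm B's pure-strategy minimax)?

The worst case (largest entry) in each column is low price: 15, medium price: 15, high price: 8.
The best (smallest) of these is 8.

8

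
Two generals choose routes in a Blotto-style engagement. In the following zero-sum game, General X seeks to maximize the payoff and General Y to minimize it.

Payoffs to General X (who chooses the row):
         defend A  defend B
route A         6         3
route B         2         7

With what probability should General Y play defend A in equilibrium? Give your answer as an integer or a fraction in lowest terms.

Row minima are 3 and 2, so General X's maximin is 3; column maxima are 6 and 7, so General Y's minimax is 6. These differ, so the equilibrium is in mixed strategies.
Let General Y play defend A with probability q. General X is indifferent when 6q + 3(1−q) = 2q + 7(1−q), giving q = 1/2.

1/2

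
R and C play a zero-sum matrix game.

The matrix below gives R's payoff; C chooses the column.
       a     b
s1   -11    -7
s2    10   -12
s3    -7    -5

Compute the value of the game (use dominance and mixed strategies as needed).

-67/12

Row s1 is strictly dominated by row s3, so R never plays it.
The remaining 2×2 game on (s2, s3) × (a, b) has no saddle point. Let R play s2 with probability p; indifference gives 10p − 7(1−p) = −12p − 5(1−p), so p = 1/12.
Similarly C's optimal q on a is 7/24, and the value is 10·(7/24) + (-12)·(17/24) = -67/12.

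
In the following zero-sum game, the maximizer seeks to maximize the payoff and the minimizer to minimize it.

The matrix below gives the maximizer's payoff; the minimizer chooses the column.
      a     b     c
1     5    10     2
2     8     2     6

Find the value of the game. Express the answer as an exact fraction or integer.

Column a is strictly dominated by c for the minimizer (it gives the maximizer more in every row).
The remaining 2×2 game on (1, 2) × (b, c) has no saddle point. Let the maximizer play 1 with probability p; indifference gives 10p + 2(1−p) = 2p + 6(1−p), so p = 1/3.
Similarly the minimizer's optimal q on b is 1/3, and the value is 10·(1/3) + (2)·(2/3) = 14/3.

14/3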